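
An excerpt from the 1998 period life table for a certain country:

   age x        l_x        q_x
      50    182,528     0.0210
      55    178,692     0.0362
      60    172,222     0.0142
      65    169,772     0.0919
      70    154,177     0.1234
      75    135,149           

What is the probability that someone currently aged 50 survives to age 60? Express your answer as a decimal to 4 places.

0.9435

We want 10p50 = l_60/l_50.
The conditional survival probability is l_60/l_50 = 172,222/182,528 = 0.943537.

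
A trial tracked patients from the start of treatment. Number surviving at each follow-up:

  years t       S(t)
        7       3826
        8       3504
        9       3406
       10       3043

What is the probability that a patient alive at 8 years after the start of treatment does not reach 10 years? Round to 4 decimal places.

P(die before 10 | alive at 8) = 1 − S(10)/S(8) = 1 − 3043/3504 = (461)/3504 = 0.131564.

0.1316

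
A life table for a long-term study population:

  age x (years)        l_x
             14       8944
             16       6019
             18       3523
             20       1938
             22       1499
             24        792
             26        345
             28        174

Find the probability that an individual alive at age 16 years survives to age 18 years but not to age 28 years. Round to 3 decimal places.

This is the probability of reaching 18 but not 28, conditional on being alive at 16: (l_18 − l_28) / l_16.
= (3523 − 174) / 6019 = 3349 / 6019 = 0.556405.

0.556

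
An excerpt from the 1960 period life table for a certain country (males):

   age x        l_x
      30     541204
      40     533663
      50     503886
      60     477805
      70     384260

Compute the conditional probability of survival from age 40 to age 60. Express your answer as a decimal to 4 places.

We want 20p40 = l_60/l_40.
The conditional survival probability is l_60/l_40 = 477805/533663 = 0.895331.

0.8953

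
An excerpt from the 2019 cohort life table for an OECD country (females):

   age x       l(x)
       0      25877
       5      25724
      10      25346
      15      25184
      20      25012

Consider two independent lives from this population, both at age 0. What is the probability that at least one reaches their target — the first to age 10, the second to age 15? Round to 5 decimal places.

0.99945

p₁ = l(10)/l(0) = 25346/25877 = 0.979480; p₂ = l(15)/l(0) = 25184/25877 = 0.973219.
P(at least one) = 1 − (1−p₁)(1−p₂) = 1 − 0.020520 × 0.026781 = 0.999450.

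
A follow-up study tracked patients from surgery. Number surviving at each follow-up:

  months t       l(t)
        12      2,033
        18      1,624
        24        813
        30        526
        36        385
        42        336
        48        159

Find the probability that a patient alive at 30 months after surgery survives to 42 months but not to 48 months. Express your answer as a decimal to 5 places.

0.33650

This is the probability of reaching 42 but not 48, conditional on being alive at 30: (l(42) − l(48)) / l(30).
= (336 − 159) / 526 = 177 / 526 = 0.336502.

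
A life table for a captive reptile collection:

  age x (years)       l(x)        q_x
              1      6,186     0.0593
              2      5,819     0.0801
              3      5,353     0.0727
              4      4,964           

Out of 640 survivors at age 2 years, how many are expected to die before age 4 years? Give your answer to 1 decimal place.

The relevant probability is 1 − 4,964/5,819 = 0.146932.
Expected number = 640 × 0.146932 = 94.0.

94.0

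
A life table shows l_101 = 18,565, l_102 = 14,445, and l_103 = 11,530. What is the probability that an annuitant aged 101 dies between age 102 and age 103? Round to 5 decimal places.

0.15702

This is the probability of reaching 102 but not 103, conditional on being alive at 101: (l_102 − l_103) / l_101.
= (14,445 − 11,530) / 18,565 = 2,915 / 18,565 = 0.157016.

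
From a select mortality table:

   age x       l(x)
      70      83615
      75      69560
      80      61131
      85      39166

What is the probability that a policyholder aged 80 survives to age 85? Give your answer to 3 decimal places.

The conditional survival probability is l(85)/l(80) = 39166/61131 = 0.640690.

0.641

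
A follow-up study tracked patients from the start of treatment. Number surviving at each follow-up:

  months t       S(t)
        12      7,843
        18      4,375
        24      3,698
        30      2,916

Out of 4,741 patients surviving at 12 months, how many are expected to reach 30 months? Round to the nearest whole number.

1763

The relevant probability is 2,916/7,843 = 0.371797.
Expected number = 4,741 × 0.371797 = 1763.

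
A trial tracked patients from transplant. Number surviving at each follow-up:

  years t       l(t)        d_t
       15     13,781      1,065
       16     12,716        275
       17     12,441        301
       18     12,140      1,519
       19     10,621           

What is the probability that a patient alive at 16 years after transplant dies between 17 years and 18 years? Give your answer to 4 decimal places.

0.0237

This is the probability of reaching 17 but not 18, conditional on being alive at 16: (l(17) − l(18)) / l(16).
= (12,441 − 12,140) / 12,716 = 301 / 12,716 = 0.023671.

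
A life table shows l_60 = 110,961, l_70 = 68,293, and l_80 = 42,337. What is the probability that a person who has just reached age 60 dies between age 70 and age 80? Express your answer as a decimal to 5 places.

This is the probability of reaching 70 but not 80, conditional on being alive at 60: (l_70 − l_80) / l_60.
= (68,293 − 42,337) / 110,961 = 25,956 / 110,961 = 0.233920.

0.23392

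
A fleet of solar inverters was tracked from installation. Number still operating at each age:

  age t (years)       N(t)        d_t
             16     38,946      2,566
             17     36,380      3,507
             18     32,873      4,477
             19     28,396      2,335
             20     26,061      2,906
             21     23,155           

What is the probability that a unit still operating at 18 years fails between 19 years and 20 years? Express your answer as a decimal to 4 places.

0.0710

This is the probability of reaching 19 but not 20, conditional on being operational at 18: (N(19) − N(20)) / N(18).
= (28,396 − 26,061) / 32,873 = 2,335 / 32,873 = 0.071031.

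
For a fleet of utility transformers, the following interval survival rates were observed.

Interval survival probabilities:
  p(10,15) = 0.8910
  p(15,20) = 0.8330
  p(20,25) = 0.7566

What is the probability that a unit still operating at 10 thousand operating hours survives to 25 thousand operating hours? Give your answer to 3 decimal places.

0.562

Chaining the interval survival probabilities: 0.8910 × 0.8330 × 0.7566.
= 0.561551.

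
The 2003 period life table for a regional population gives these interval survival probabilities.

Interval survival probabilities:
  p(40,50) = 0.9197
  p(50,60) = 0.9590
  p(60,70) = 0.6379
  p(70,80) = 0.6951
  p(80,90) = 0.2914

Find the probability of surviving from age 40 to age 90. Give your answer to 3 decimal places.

The overall survival probability is 0.9197 × 0.9590 × 0.6379 × 0.6951 × 0.2914.
= 0.113960.

0.114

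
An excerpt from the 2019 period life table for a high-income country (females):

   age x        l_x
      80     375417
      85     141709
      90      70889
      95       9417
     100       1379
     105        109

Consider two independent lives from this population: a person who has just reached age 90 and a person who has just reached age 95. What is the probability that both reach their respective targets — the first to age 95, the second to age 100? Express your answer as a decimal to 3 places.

0.019

p₁ = l_95/l_90 = 9417/70889 = 0.132841; p₂ = l_100/l_95 = 1379/9417 = 0.146437.
P(both) = p₁ × p₂ = 0.132841 × 0.146437 = 0.019453.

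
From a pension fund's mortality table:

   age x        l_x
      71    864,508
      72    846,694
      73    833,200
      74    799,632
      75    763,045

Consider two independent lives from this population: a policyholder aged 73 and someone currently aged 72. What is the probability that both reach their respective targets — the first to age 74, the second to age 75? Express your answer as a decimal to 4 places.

0.8649

p₁ = l_74/l_73 = 799,632/833,200 = 0.959712; p₂ = l_75/l_72 = 763,045/846,694 = 0.901205.
P(both) = p₁ × p₂ = 0.959712 × 0.901205 = 0.864897.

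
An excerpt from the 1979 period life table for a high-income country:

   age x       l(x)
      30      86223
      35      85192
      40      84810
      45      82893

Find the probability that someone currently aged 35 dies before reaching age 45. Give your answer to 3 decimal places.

P(die before 45 | alive at 35) = 1 − l(45)/l(35) = 1 − 82893/85192 = (2299)/85192 = 0.026986.

0.027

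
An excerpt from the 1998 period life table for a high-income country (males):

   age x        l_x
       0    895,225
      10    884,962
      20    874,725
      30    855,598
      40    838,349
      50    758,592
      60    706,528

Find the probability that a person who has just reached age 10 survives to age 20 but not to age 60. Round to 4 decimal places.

0.1901

This is the probability of reaching 20 but not 60, conditional on being alive at 10: (l_20 − l_60) / l_10.
= (874,725 − 706,528) / 884,962 = 168,197 / 884,962 = 0.190061.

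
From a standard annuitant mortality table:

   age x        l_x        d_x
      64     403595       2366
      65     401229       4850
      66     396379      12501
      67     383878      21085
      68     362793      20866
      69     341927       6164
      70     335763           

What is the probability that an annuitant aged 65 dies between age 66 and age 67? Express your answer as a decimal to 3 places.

0.031

This is the probability of reaching 66 but not 67, conditional on being alive at 65: (l_66 − l_67) / l_65.
= (396379 − 383878) / 401229 = 12501 / 401229 = 0.031157.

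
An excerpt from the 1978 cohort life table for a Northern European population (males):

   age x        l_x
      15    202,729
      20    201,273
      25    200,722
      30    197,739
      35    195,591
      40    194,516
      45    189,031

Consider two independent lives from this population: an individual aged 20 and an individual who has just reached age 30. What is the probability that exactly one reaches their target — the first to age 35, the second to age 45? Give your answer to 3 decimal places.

0.070

p₁ = l_35/l_20 = 195,591/201,273 = 0.971770; p₂ = l_45/l_30 = 189,031/197,739 = 0.955962.
P(exactly one) = p₁(1−p₂) + (1−p₁)p₂ = 0.042795 + 0.026987 = 0.069782.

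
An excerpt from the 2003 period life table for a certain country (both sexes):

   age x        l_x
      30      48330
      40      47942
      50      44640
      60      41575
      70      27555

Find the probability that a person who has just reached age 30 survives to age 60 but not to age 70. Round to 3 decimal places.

We want 30|10q30 = (l_60 − l_70)/l_30.
This is the probability of reaching 60 but not 70, conditional on being alive at 30: (l_60 − l_70) / l_30.
= (41575 − 27555) / 48330 = 14020 / 48330 = 0.290089.

0.290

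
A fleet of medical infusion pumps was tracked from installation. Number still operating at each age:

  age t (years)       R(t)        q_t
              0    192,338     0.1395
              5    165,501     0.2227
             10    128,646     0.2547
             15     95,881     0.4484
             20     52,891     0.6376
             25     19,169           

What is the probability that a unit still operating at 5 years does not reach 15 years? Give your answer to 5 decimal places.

0.42066

P(fail before 15 | operational at 5) = 1 − R(15)/R(5) = 1 − 95,881/165,501 = (69,620)/165,501 = 0.420662.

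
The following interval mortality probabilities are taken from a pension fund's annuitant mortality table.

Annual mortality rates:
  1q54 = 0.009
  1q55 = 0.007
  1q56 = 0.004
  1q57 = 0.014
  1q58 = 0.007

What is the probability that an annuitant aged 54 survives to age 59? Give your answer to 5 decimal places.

Chaining the interval survival probabilities: (1 − 0.009) × (1 − 0.007) × (1 − 0.004) × (1 − 0.014) × (1 − 0.007).
= 0.991 × 0.993 × 0.996 × 0.986 × 0.993 = 0.959640.

0.95964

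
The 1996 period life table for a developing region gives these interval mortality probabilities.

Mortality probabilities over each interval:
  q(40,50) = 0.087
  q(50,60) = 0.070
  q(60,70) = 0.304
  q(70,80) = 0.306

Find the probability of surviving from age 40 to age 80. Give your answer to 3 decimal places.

0.410

P(survive 40→80) = (1 − 0.087) × (1 − 0.070) × (1 − 0.304) × (1 − 0.306).
= 0.913 × 0.930 × 0.696 × 0.694 = 0.410131.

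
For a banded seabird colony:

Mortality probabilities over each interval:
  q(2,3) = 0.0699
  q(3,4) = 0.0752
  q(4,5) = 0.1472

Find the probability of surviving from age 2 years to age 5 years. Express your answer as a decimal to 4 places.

Survival from 2 to 5 is the product of surviving each interval: (1 − 0.0699) × (1 − 0.0752) × (1 − 0.1472).
= 0.9301 × 0.9248 × 0.8528 = 0.733541.

0.7335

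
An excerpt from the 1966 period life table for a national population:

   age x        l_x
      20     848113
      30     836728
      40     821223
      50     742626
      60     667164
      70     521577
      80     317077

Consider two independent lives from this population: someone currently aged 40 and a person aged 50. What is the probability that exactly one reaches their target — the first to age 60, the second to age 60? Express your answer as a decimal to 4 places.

p₁ = l_60/l_40 = 667164/821223 = 0.812403; p₂ = l_60/l_50 = 667164/742626 = 0.898385.
P(exactly one) = p₁(1−p₂) + (1−p₁)p₂ = 0.082552 + 0.168534 = 0.251087.

0.2511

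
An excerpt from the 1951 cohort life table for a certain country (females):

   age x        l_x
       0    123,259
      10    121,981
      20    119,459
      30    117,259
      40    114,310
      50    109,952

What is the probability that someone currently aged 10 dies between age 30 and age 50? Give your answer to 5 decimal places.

This is the probability of reaching 30 but not 50, conditional on being alive at 10: (l_30 − l_50) / l_10.
= (117,259 − 109,952) / 121,981 = 7,307 / 121,981 = 0.059903.

0.05990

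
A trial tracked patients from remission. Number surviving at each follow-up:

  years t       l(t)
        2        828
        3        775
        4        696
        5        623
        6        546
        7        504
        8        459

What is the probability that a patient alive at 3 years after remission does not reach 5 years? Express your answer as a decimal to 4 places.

P(die before 5 | alive at 3) = 1 − l(5)/l(3) = 1 − 623/775 = (152)/775 = 0.196129.

0.1961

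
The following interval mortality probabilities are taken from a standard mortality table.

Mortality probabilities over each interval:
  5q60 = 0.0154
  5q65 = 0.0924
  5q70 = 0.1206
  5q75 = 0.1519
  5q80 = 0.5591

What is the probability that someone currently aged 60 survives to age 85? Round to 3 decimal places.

0.294

25p60 = (1 − 0.0154) × (1 − 0.0924) × (1 − 0.1206) × (1 − 0.1519) × (1 − 0.5591).
= 0.9846 × 0.9076 × 0.8794 × 0.8481 × 0.4409 = 0.293852.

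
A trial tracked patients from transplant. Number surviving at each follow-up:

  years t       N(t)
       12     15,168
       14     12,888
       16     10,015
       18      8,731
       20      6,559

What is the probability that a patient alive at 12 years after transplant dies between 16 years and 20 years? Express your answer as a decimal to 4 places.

0.2278

This is the probability of reaching 16 but not 20, conditional on being alive at 12: (N(16) − N(20)) / N(12).
= (10,015 − 6,559) / 15,168 = 3,456 / 15,168 = 0.227848.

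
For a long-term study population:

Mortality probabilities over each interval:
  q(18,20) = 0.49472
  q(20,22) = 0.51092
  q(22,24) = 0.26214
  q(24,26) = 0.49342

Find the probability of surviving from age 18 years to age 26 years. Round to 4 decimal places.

0.0924

P(survive 18→26) = (1 − 0.49472) × (1 − 0.51092) × (1 − 0.26214) × (1 − 0.49342).
= 0.50528 × 0.48908 × 0.73786 × 0.50658 = 0.092371.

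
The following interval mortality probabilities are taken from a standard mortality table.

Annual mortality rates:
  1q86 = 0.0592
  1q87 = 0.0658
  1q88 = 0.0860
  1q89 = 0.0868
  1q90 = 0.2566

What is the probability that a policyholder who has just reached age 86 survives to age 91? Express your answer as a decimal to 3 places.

5p86 = (1 − 0.0592) × (1 − 0.0658) × (1 − 0.0860) × (1 − 0.0868) × (1 − 0.2566).
= 0.9408 × 0.9342 × 0.9140 × 0.9132 × 0.7434 = 0.545346.

0.545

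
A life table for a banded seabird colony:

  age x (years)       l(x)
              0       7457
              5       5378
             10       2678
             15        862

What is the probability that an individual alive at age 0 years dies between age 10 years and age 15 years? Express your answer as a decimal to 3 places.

0.244

This is the probability of reaching 10 but not 15, conditional on being alive at 0: (l(10) − l(15)) / l(0).
= (2678 − 862) / 7457 = 1816 / 7457 = 0.243530.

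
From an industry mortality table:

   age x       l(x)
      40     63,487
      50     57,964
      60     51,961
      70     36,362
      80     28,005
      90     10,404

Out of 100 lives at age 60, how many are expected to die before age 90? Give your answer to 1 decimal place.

The relevant probability is 1 − 10,404/51,961 = 0.799773.
Expected number = 100 × 0.799773 = 80.0.

80.0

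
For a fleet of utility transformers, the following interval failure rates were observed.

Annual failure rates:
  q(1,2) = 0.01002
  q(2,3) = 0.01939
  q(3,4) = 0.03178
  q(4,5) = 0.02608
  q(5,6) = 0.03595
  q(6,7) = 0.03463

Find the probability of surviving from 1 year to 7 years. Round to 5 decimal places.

Survival from 1 to 7 is the product of surviving each interval: (1 − 0.01002) × (1 − 0.01939) × (1 − 0.03178) × (1 − 0.02608) × (1 − 0.03595) × (1 − 0.03463).
= 0.98998 × 0.98061 × 0.96822 × 0.97392 × 0.96405 × 0.96537 = 0.851949.

0.85195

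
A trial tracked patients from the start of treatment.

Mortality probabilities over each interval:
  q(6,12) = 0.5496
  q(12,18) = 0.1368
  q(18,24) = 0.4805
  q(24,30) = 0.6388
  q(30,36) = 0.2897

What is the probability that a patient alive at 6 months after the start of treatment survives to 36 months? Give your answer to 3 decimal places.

P(survive 6→36) = (1 − 0.5496) × (1 − 0.1368) × (1 − 0.4805) × (1 − 0.6388) × (1 − 0.2897).
= 0.4504 × 0.8632 × 0.5195 × 0.3612 × 0.7103 = 0.051819.

0.052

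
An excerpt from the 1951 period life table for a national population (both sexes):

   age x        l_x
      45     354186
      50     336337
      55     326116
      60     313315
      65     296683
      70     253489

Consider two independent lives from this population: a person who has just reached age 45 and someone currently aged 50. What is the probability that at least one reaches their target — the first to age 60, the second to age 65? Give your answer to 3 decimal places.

0.986

p₁ = l_60/l_45 = 313315/354186 = 0.884606; p₂ = l_65/l_50 = 296683/336337 = 0.882100.
P(at least one) = 1 − (1−p₁)(1−p₂) = 1 − 0.115394 × 0.117900 = 0.986395.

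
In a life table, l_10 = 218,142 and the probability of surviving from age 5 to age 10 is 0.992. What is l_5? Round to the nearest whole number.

219901

l_5 = l_10 / p = 218,142 / 0.992 = 219901.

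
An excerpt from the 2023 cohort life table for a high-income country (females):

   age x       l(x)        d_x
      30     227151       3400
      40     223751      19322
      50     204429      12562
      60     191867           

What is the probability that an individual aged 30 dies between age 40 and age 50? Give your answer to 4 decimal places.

This is the probability of reaching 40 but not 50, conditional on being alive at 30: (l(40) − l(50)) / l(30).
= (223751 − 204429) / 227151 = 19322 / 227151 = 0.085062.

0.0851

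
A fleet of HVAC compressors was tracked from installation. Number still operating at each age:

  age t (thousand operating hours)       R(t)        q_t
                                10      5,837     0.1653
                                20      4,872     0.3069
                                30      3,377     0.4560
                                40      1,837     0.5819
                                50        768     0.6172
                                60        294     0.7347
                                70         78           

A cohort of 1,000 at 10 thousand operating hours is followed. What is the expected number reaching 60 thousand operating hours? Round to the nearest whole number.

The relevant probability is 294/5,837 = 0.050368.
Expected number = 1,000 × 0.050368 = 50.

50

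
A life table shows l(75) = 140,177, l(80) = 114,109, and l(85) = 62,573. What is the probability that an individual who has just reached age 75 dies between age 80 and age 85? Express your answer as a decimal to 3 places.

This is the probability of reaching 80 but not 85, conditional on being alive at 75: (l(80) − l(85)) / l(75).
= (114,109 − 62,573) / 140,177 = 51,536 / 140,177 = 0.367649.

0.368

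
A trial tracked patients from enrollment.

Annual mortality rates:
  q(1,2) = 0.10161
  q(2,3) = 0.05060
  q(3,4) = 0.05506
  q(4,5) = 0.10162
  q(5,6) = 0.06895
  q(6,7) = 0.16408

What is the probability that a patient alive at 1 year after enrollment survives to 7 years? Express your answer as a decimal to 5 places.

0.56353

P(survive 1→7) = (1 − 0.10161) × (1 − 0.05060) × (1 − 0.05506) × (1 − 0.10162) × (1 − 0.06895) × (1 − 0.16408).
= 0.89839 × 0.94940 × 0.94494 × 0.89838 × 0.93105 × 0.83592 = 0.563529.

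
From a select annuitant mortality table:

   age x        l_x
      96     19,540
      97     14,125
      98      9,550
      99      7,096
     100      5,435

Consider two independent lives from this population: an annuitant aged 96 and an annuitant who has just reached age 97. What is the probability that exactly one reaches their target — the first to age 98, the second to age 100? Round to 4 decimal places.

0.4974

p₁ = l_98/l_96 = 9,550/19,540 = 0.488741; p₂ = l_100/l_97 = 5,435/14,125 = 0.384779.
P(exactly one) = p₁(1−p₂) + (1−p₁)p₂ = 0.300684 + 0.196722 = 0.497405.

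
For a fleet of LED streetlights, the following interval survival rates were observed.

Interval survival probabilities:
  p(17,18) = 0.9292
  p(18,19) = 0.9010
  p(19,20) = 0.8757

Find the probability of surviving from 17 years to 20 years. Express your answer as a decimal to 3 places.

0.733

The overall survival probability is 0.9292 × 0.9010 × 0.8757.
= 0.733144.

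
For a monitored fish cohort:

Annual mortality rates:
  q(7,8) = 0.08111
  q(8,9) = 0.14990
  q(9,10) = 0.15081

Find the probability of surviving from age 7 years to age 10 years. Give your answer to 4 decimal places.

0.6633

The overall survival probability is (1 − 0.08111) × (1 − 0.14990) × (1 − 0.15081).
= 0.91889 × 0.85010 × 0.84919 = 0.663343.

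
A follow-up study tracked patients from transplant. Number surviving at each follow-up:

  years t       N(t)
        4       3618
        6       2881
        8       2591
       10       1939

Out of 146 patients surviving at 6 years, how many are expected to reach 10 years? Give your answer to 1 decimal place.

98.3

The relevant probability is 1939/2881 = 0.673030.
Expected number = 146 × 0.673030 = 98.3.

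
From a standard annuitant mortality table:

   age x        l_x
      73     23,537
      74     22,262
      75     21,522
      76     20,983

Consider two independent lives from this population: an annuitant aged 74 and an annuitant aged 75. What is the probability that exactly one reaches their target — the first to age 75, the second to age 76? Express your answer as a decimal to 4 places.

0.0566

p₁ = l_75/l_74 = 21,522/22,262 = 0.966760; p₂ = l_76/l_75 = 20,983/21,522 = 0.974956.
P(exactly one) = p₁(1−p₂) + (1−p₁)p₂ = 0.024212 + 0.032408 = 0.056619.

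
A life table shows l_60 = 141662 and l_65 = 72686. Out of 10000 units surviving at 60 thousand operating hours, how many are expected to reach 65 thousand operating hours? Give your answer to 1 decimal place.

5130.9

The relevant probability is 72686/141662 = 0.513095.
Expected number = 10000 × 0.513095 = 5130.9.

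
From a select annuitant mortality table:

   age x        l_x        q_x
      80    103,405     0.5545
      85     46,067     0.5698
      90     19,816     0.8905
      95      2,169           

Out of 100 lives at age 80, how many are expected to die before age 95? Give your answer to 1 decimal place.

The relevant probability is 1 − 2,169/103,405 = 0.979024.
Expected number = 100 × 0.979024 = 97.9.

97.9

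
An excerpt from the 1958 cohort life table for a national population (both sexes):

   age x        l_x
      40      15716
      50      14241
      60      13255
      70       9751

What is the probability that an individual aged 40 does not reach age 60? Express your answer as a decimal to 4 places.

0.1566

P(die before 60 | alive at 40) = 1 − l_60/l_40 = 1 − 13255/15716 = (2461)/15716 = 0.156592.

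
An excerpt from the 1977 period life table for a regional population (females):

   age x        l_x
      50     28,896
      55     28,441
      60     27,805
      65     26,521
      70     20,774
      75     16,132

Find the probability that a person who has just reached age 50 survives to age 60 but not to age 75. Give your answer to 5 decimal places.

We want 10|15q50 = (l_60 − l_75)/l_50.
This is the probability of reaching 60 but not 75, conditional on being alive at 50: (l_60 − l_75) / l_50.
= (27,805 − 16,132) / 28,896 = 11,673 / 28,896 = 0.403966.

0.40397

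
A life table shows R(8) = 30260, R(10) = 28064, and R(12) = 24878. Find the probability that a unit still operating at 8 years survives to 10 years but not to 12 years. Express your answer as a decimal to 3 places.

0.105

This is the probability of reaching 10 but not 12, conditional on being operational at 8: (R(10) − R(12)) / R(8).
= (28064 − 24878) / 30260 = 3186 / 30260 = 0.105288.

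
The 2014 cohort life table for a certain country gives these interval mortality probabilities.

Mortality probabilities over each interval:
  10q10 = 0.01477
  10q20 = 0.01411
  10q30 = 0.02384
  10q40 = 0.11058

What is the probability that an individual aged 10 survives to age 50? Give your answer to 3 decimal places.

0.843

40p10 = (1 − 0.01477) × (1 − 0.01411) × (1 − 0.02384) × (1 − 0.11058).
= 0.98523 × 0.98589 × 0.97616 × 0.88942 = 0.843323.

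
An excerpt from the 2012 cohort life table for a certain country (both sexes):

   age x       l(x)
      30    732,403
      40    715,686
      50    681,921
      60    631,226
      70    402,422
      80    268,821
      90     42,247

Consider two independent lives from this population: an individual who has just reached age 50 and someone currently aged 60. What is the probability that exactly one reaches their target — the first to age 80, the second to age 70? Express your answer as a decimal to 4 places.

0.5291

p₁ = l(80)/l(50) = 268,821/681,921 = 0.394211; p₂ = l(70)/l(60) = 402,422/631,226 = 0.637524.
P(exactly one) = p₁(1−p₂) + (1−p₁)p₂ = 0.142892 + 0.386205 = 0.529097.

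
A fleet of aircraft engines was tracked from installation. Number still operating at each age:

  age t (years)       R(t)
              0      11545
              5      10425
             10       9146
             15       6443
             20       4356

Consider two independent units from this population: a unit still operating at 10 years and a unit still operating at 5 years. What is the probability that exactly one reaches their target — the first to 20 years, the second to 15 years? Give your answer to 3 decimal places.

0.506

p₁ = R(20)/R(10) = 4356/9146 = 0.476274; p₂ = R(15)/R(5) = 6443/10425 = 0.618034.
P(exactly one) = p₁(1−p₂) + (1−p₁)p₂ = 0.181920 + 0.323680 = 0.505601.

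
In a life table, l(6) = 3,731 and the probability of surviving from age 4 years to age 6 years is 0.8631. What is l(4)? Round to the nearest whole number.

l(4) = l(6) / p = 3,731 / 0.8631 = 4323.

4323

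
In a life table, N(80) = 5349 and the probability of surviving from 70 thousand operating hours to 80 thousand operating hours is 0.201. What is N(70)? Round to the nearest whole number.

N(70) = N(80) / p = 5349 / 0.201 = 26612.

26612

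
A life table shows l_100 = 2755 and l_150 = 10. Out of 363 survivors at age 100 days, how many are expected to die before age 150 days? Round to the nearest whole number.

The relevant probability is 1 − 10/2755 = 0.996370.
Expected number = 363 × 0.996370 = 362.

362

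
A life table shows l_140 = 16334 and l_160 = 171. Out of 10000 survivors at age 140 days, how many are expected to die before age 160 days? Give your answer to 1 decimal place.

9895.3

The relevant probability is 1 − 171/16334 = 0.989531.
Expected number = 10000 × 0.989531 = 9895.3.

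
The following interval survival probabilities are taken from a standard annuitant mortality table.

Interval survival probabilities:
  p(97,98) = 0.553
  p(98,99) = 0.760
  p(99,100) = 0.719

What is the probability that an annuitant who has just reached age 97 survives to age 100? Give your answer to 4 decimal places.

0.3022

Survival from 97 to 100 is the product of surviving each interval: 0.553 × 0.760 × 0.719.
= 0.302181.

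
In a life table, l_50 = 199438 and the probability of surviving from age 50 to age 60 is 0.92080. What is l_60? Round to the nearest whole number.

183643

l_60 = l_50 × p = 199438 × 0.92080 = 183643.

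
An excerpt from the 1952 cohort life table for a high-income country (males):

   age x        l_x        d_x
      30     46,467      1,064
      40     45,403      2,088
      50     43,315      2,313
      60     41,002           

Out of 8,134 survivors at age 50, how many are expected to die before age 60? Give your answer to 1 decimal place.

The relevant probability is 1 − 41,002/43,315 = 0.053400.
Expected number = 8,134 × 0.053400 = 434.4.

434.4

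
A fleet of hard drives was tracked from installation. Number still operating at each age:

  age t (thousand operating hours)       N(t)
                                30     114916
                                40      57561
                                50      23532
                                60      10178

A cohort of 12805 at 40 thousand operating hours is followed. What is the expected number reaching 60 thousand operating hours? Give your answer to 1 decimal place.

2264.2

The relevant probability is 10178/57561 = 0.176821.
Expected number = 12805 × 0.176821 = 2264.2.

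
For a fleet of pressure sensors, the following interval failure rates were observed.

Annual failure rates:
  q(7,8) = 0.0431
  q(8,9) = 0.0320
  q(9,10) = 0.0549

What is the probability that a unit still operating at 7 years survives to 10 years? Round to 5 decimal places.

0.87543

P(survive 7→10) = (1 − 0.0431) × (1 − 0.0320) × (1 − 0.0549).
= 0.9569 × 0.9680 × 0.9451 = 0.875426.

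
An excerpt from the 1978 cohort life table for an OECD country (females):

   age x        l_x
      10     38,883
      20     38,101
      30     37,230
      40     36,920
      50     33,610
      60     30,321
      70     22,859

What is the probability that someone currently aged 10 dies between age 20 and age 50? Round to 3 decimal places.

0.116

We want 10|30q10 = (l_20 − l_50)/l_10.
This is the probability of reaching 20 but not 50, conditional on being alive at 10: (l_20 − l_50) / l_10.
= (38,101 − 33,610) / 38,883 = 4,491 / 38,883 = 0.115500.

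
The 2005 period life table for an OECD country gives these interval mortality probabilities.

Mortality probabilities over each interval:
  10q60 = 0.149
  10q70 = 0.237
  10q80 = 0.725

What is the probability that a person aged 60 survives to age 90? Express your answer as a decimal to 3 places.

0.179

Chaining the interval survival probabilities: (1 − 0.149) × (1 − 0.237) × (1 − 0.725).
= 0.851 × 0.763 × 0.275 = 0.178561.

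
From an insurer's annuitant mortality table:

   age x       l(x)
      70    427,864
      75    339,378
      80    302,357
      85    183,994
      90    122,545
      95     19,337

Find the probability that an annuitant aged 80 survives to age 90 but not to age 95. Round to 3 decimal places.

This is the probability of reaching 90 but not 95, conditional on being alive at 80: (l(90) − l(95)) / l(80).
= (122,545 − 19,337) / 302,357 = 103,208 / 302,357 = 0.341345.

0.341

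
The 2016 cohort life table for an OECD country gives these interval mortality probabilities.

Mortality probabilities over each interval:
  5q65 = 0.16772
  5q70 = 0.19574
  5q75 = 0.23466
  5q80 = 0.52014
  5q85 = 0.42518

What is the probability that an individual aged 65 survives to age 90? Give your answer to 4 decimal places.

0.1413

The overall survival probability is (1 − 0.16772) × (1 − 0.19574) × (1 − 0.23466) × (1 − 0.52014) × (1 − 0.42518).
= 0.83228 × 0.80426 × 0.76534 × 0.47986 × 0.57482 = 0.141308.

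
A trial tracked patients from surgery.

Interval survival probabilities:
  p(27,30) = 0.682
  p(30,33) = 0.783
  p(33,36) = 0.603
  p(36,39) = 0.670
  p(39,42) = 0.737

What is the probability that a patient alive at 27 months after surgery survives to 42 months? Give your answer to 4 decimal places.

The overall survival probability is 0.682 × 0.783 × 0.603 × 0.670 × 0.737.
= 0.159003.

0.1590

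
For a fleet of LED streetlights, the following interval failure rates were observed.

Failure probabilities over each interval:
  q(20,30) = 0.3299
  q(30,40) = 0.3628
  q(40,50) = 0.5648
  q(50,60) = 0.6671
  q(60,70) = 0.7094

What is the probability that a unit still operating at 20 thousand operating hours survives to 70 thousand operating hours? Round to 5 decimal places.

P(survive 20→70) = (1 − 0.3299) × (1 − 0.3628) × (1 − 0.5648) × (1 − 0.6671) × (1 − 0.7094).
= 0.6701 × 0.6372 × 0.4352 × 0.3329 × 0.2906 = 0.017977.

0.01798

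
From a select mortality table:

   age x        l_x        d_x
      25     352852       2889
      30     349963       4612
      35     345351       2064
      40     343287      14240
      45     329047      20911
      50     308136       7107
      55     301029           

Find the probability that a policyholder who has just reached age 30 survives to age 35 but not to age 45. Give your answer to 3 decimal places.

This is the probability of reaching 35 but not 45, conditional on being alive at 30: (l_35 − l_45) / l_30.
= (345351 − 329047) / 349963 = 16304 / 349963 = 0.046588.

0.047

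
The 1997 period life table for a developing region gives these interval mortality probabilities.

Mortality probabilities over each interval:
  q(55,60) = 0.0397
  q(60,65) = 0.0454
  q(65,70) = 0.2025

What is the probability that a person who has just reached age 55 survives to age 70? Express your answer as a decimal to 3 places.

0.731

P(survive 55→70) = (1 − 0.0397) × (1 − 0.0454) × (1 − 0.2025).
= 0.9603 × 0.9546 × 0.7975 = 0.731070.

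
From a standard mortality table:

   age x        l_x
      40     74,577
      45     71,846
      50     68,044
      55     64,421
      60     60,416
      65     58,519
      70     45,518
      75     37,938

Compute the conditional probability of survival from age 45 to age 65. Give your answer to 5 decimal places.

The conditional survival probability is l_65/l_45 = 58,519/71,846 = 0.814506.

0.81451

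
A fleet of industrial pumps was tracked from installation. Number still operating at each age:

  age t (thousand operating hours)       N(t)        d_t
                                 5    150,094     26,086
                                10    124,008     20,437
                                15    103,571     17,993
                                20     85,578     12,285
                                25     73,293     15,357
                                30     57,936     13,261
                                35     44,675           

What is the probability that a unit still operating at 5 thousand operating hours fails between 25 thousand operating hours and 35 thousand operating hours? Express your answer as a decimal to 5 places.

This is the probability of reaching 25 but not 35, conditional on being operational at 5: (N(25) − N(35)) / N(5).
= (73,293 − 44,675) / 150,094 = 28,618 / 150,094 = 0.190667.

0.19067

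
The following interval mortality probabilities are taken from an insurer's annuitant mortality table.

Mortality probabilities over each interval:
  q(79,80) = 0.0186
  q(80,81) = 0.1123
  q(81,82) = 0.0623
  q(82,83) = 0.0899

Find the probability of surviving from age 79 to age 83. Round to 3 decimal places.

P(survive 79→83) = (1 − 0.0186) × (1 − 0.1123) × (1 − 0.0623) × (1 − 0.0899).
= 0.9814 × 0.8877 × 0.9377 × 0.9101 = 0.743473.

0.743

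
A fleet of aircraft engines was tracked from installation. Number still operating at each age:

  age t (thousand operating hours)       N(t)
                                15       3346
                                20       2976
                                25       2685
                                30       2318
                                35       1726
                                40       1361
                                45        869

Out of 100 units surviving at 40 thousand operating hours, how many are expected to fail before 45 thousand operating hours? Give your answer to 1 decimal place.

The relevant probability is 1 − 869/1361 = 0.361499.
Expected number = 100 × 0.361499 = 36.1.

36.1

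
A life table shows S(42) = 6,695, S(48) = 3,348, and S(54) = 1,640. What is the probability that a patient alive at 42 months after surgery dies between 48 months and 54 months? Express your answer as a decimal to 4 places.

This is the probability of reaching 48 but not 54, conditional on being alive at 42: (S(48) − S(54)) / S(42).
= (3,348 − 1,640) / 6,695 = 1,708 / 6,695 = 0.255116.

0.2551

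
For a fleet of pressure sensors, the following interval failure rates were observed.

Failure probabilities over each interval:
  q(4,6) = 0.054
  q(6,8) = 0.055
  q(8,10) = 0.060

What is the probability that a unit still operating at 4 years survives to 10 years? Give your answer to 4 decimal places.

0.8403

The overall survival probability is (1 − 0.054) × (1 − 0.055) × (1 − 0.060).
= 0.946 × 0.945 × 0.940 = 0.840332.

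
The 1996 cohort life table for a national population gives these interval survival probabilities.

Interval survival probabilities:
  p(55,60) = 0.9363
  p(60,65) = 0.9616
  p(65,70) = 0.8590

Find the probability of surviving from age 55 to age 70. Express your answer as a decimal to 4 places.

The overall survival probability is 0.9363 × 0.9616 × 0.8590.
= 0.773397.

0.7734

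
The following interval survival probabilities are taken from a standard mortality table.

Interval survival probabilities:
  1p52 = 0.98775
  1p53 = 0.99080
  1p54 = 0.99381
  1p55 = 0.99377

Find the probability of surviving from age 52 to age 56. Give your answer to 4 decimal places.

0.9665

Chaining the interval survival probabilities: 0.98775 × 0.99080 × 0.99381 × 0.99377.
= 0.966545.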